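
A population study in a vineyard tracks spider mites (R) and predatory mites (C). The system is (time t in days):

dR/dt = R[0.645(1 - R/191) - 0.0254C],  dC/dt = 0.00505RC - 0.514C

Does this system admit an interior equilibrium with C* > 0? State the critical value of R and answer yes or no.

Threshold R = 102; K > 102, so yes, the predator persists.

The predator equation gives dC/dt > 0 only when R > 0.514/0.00505 = 102.
Without the predator, R → K = 191. Since 191 > 102, the predator can invade and persist.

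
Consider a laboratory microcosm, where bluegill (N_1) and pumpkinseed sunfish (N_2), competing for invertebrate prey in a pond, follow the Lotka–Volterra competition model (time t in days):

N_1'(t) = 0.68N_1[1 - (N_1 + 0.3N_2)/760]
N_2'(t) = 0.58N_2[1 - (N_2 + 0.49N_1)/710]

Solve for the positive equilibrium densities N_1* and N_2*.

Setting both brackets to zero gives the nullclines N_1 + 0.3N_2 = 760 and 0.49N_1 + N_2 = 710.
Substituting N_2 = 710 - 0.49N_1 into the first: N_1(1 - 0.3·0.49) = 760 - 0.3·710.
So N_1* = 547/0.853 = 641, and then N_2* = 710 - 0.49·641 = 396.

N_1* ≈ 641, N_2* ≈ 396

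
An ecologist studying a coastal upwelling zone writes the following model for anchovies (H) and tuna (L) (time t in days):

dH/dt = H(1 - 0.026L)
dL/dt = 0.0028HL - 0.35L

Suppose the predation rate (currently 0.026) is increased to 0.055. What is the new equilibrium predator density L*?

L* ≈ 18.2

At the interior fixed point, setting dH/dt = 0 with H > 0 fixes L* = (prey growth rate)/(HL coefficient) — independent of the other coefficients.
With the change, L* = 1/0.055 = 18.2; it falls from 38.5.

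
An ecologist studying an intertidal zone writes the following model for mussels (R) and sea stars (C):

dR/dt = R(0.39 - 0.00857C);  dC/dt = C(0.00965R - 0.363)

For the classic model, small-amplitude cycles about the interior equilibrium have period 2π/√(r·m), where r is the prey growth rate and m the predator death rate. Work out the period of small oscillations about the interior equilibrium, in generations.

Here r = 0.39 and m = 0.363, so r·m = 0.142.
ω = √0.142 = 0.376 per generation, hence T = 2π/ω ≈ 16.7 generations.

T ≈ 16.7 generations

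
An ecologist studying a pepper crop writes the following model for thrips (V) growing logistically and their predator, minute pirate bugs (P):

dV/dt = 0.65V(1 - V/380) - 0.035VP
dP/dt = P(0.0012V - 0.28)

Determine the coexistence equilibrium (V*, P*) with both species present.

From dP/dt = 0 with P > 0: 0.0012V* = 0.28, so V* = 233.
Substitute into dV/dt = 0: 0.65(1 - 233/380) = 0.035P*.
The bracket is 0.386, giving P* = 0.251/0.035 = 7.17.

V* ≈ 233, P* ≈ 7.17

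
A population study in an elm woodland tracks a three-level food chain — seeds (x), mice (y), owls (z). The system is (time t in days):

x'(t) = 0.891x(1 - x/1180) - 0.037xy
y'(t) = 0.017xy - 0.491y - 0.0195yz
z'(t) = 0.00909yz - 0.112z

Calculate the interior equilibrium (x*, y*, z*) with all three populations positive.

x* ≈ 576, y* ≈ 12.3, z* ≈ 477

From dz/dt = 0: 0.00909y* = 0.112, so y* = 12.3.
From dx/dt = 0: 0.891(1 - x*/1180) = 0.037·12.3, giving x* = 1180·(1 - 0.512) = 576.
From dy/dt = 0: 0.017·576 - 0.491 = 0.0195z*, so z* = 9.31/0.0195 = 477.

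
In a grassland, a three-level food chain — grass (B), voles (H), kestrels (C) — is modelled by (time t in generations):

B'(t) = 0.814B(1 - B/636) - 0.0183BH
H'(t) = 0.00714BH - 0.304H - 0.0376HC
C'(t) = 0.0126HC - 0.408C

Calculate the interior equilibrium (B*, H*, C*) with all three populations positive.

B* ≈ 173, H* ≈ 32.4, C* ≈ 24.8

From dC/dt = 0: 0.0126H* = 0.408, so H* = 32.4.
From dB/dt = 0: 0.814(1 - B*/636) = 0.0183·32.4, giving B* = 636·(1 - 0.728) = 173.
From dH/dt = 0: 0.00714·173 - 0.304 = 0.0376C*, so C* = 0.931/0.0376 = 24.8.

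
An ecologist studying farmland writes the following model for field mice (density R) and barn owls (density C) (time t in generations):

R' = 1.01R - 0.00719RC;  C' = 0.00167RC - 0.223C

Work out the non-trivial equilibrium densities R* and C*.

Set dC/dt = 0 with C > 0: 0.00167R - 0.223 = 0, so R* = 0.223/0.00167 = 134.
Set dR/dt = 0 with R > 0: 1.01 - 0.00719C = 0, so C* = 1.01/0.00719 = 140.

R* ≈ 134, C* ≈ 140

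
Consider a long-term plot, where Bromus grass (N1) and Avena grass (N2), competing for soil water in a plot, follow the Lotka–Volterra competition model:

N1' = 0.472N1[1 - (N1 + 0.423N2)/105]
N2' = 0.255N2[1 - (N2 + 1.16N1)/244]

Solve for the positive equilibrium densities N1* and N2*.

Setting both brackets to zero gives the nullclines N1 + 0.423N2 = 105 and 1.16N1 + N2 = 244.
Substituting N2 = 244 - 1.16N1 into the first: N1(1 - 0.423·1.16) = 105 - 0.423·244.
So N1* = 1.79/0.509 = 3.51, and then N2* = 244 - 1.16·3.51 = 240.

N1* ≈ 3.51, N2* ≈ 240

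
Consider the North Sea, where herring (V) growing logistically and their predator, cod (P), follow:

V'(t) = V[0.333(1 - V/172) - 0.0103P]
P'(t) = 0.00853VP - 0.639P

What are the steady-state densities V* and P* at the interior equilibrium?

From dP/dt = 0 with P > 0: 0.00853V* = 0.639, so V* = 74.9.
Substitute into dV/dt = 0: 0.333(1 - 74.9/172) = 0.0103P*.
The bracket is 0.564, giving P* = 0.188/0.0103 = 18.2.

V* ≈ 74.9, P* ≈ 18.2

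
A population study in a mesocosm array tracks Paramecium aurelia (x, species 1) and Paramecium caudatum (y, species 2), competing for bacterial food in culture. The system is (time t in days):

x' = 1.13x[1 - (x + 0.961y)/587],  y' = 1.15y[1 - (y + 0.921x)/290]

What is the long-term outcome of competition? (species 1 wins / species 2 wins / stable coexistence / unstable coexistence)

species 1 excludes species 2

Compare the nullcline intercepts: K1/α12 = 587/0.961 = 611 > K2 = 290; K2/α21 = 290/0.921 = 315 < K1 = 587.
Since the inequalities point opposite ways, species 1 can invade but species 2 cannot.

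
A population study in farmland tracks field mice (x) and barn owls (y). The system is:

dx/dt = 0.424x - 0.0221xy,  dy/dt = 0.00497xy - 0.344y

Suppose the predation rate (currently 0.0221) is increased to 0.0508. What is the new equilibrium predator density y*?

y* ≈ 8.35

At the interior fixed point, setting dx/dt = 0 with x > 0 fixes y* = (prey growth rate)/(xy coefficient) — independent of the other coefficients.
With the change, y* = 0.424/0.0508 = 8.35; it falls from 19.2.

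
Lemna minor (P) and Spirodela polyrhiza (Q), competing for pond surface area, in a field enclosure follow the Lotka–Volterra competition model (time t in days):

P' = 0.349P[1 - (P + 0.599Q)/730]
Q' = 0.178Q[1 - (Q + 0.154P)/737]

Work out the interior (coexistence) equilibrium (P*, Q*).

Setting both brackets to zero gives the nullclines P + 0.599Q = 730 and 0.154P + Q = 737.
Substituting Q = 737 - 0.154P into the first: P(1 - 0.599·0.154) = 730 - 0.599·737.
So P* = 289/0.908 = 318, and then Q* = 737 - 0.154·318 = 688.

P* ≈ 318, Q* ≈ 688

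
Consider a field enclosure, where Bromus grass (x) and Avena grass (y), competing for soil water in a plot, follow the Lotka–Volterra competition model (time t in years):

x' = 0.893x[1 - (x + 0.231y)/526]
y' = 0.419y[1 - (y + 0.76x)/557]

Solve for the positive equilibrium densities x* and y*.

x* ≈ 482, y* ≈ 191

Setting both brackets to zero gives the nullclines x + 0.231y = 526 and 0.76x + y = 557.
Substituting y = 557 - 0.76x into the first: x(1 - 0.231·0.76) = 526 - 0.231·557.
So x* = 397/0.824 = 482, and then y* = 557 - 0.76·482 = 191.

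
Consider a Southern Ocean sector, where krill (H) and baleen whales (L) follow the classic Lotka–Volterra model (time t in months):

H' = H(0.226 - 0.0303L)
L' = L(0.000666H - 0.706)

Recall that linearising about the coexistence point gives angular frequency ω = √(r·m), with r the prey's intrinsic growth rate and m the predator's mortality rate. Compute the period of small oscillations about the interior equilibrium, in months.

T ≈ 15.7 months

Here r = 0.226 and m = 0.706, so r·m = 0.16.
ω = √0.16 = 0.399 per month, hence T = 2π/ω ≈ 15.7 months.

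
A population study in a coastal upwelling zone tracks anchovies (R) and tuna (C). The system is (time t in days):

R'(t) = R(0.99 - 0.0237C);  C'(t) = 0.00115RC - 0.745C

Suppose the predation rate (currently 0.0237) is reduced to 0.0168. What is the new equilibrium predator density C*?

At the interior fixed point, setting dR/dt = 0 with R > 0 fixes C* = (prey growth rate)/(RC coefficient) — independent of the other coefficients.
With the change, C* = 0.99/0.0168 = 58.9; it rises from 41.8.

C* ≈ 58.9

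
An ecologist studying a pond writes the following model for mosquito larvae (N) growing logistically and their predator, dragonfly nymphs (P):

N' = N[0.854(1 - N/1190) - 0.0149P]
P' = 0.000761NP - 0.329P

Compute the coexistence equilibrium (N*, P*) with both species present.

N* ≈ 432, P* ≈ 36.5

From dP/dt = 0 with P > 0: 0.000761N* = 0.329, so N* = 432.
Substitute into dN/dt = 0: 0.854(1 - 432/1190) = 0.0149P*.
The bracket is 0.637, giving P* = 0.544/0.0149 = 36.5.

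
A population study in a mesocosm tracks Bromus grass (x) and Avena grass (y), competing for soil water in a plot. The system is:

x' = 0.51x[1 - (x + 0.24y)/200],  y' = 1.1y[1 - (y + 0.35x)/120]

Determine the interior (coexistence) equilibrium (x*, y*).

Setting both brackets to zero gives the nullclines x + 0.24y = 200 and 0.35x + y = 120.
Substituting y = 120 - 0.35x into the first: x(1 - 0.24·0.35) = 200 - 0.24·120.
So x* = 171/0.916 = 187, and then y* = 120 - 0.35·187 = 54.6.

x* ≈ 187, y* ≈ 54.6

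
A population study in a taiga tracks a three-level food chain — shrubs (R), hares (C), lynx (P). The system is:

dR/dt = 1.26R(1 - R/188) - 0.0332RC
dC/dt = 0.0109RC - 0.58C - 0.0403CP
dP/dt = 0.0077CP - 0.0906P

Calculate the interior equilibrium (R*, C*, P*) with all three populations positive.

R* ≈ 130, C* ≈ 11.8, P* ≈ 20.7

From dP/dt = 0: 0.0077C* = 0.0906, so C* = 11.8.
From dR/dt = 0: 1.26(1 - R*/188) = 0.0332·11.8, giving R* = 188·(1 - 0.31) = 130.
From dC/dt = 0: 0.0109·130 - 0.58 = 0.0403P*, so P* = 0.834/0.0403 = 20.7.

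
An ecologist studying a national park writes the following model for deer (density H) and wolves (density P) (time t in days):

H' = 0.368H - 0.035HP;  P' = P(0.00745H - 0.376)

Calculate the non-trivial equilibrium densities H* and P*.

Set dP/dt = 0 with P > 0: 0.00745H - 0.376 = 0, so H* = 0.376/0.00745 = 50.5.
Set dH/dt = 0 with H > 0: 0.368 - 0.035P = 0, so P* = 0.368/0.035 = 10.5.

H* ≈ 50.5, P* ≈ 10.5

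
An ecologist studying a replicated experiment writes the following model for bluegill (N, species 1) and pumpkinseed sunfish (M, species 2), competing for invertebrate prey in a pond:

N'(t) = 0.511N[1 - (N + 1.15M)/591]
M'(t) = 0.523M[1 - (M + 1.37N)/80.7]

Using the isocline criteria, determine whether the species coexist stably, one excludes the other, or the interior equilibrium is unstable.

species 1 excludes species 2

Compare the nullcline intercepts: K1/α12 = 591/1.15 = 514 > K2 = 80.7; K2/α21 = 80.7/1.37 = 58.9 < K1 = 591.
Since the inequalities point opposite ways, species 1 can invade but species 2 cannot.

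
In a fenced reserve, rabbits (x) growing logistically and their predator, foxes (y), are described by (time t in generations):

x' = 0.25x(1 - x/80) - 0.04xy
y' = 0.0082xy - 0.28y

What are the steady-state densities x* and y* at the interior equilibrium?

x* ≈ 34.1, y* ≈ 3.58

From dy/dt = 0 with y > 0: 0.0082x* = 0.28, so x* = 34.1.
Substitute into dx/dt = 0: 0.25(1 - 34.1/80) = 0.04y*.
The bracket is 0.573, giving y* = 0.143/0.04 = 3.58.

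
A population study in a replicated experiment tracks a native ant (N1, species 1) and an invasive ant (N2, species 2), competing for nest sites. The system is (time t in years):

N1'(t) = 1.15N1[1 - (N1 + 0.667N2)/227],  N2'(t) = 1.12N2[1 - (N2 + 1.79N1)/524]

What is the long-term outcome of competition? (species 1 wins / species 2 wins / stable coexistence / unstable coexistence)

Compare the nullcline intercepts: K1/α12 = 227/0.667 = 340 < K2 = 524; K2/α21 = 524/1.79 = 293 > K1 = 227.
Since the inequalities point opposite ways, species 2 can invade but species 1 cannot.

species 2 excludes species 1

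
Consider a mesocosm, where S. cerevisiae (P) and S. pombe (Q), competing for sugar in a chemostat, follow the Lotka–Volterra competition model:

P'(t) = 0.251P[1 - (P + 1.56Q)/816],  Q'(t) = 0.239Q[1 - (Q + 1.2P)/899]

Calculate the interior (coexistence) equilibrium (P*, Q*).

P* ≈ 673, Q* ≈ 92

Setting both brackets to zero gives the nullclines P + 1.56Q = 816 and 1.2P + Q = 899.
Substituting Q = 899 - 1.2P into the first: P(1 - 1.56·1.2) = 816 - 1.56·899.
So P* = -586/-0.872 = 673, and then Q* = 899 - 1.2·673 = 92.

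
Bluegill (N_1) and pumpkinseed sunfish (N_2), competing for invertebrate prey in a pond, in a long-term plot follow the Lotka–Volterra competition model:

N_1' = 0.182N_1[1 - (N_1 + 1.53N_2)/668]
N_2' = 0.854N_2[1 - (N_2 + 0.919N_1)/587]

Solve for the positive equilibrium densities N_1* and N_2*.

N_1* ≈ 567, N_2* ≈ 66.2

Setting both brackets to zero gives the nullclines N_1 + 1.53N_2 = 668 and 0.919N_1 + N_2 = 587.
Substituting N_2 = 587 - 0.919N_1 into the first: N_1(1 - 1.53·0.919) = 668 - 1.53·587.
So N_1* = -230/-0.406 = 567, and then N_2* = 587 - 0.919·567 = 66.2.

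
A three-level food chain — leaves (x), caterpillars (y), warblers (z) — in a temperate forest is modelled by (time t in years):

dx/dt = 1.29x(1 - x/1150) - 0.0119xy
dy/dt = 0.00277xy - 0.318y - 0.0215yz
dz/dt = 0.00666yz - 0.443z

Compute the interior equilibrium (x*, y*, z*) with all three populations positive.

x* ≈ 444, y* ≈ 66.5, z* ≈ 42.5

From dz/dt = 0: 0.00666y* = 0.443, so y* = 66.5.
From dx/dt = 0: 1.29(1 - x*/1150) = 0.0119·66.5, giving x* = 1150·(1 - 0.614) = 444.
From dy/dt = 0: 0.00277·444 - 0.318 = 0.0215z*, so z* = 0.913/0.0215 = 42.5.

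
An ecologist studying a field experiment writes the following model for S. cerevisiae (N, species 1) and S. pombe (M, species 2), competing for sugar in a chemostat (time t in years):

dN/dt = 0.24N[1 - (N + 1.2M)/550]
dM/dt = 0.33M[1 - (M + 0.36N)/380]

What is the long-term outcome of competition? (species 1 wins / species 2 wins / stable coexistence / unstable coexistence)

Compare the nullcline intercepts: K1/α12 = 550/1.2 = 458 > K2 = 380; K2/α21 = 380/0.36 = 1060 > K1 = 550.
Since both inequalities hold, each species can invade when rare, so the interior equilibrium is stable.

stable coexistence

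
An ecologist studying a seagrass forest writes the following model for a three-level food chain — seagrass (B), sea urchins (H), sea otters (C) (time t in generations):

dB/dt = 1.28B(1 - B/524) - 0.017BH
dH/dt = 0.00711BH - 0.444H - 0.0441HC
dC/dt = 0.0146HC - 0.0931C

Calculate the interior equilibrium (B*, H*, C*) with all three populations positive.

From dC/dt = 0: 0.0146H* = 0.0931, so H* = 6.38.
From dB/dt = 0: 1.28(1 - B*/524) = 0.017·6.38, giving B* = 524·(1 - 0.0847) = 480.
From dH/dt = 0: 0.00711·480 - 0.444 = 0.0441C*, so C* = 2.97/0.0441 = 67.3.

B* ≈ 480, H* ≈ 6.38, C* ≈ 67.3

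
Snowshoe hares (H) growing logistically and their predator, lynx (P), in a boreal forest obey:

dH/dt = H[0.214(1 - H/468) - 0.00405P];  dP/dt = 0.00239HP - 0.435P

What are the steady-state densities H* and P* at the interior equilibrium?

H* ≈ 182, P* ≈ 32.3

From dP/dt = 0 with P > 0: 0.00239H* = 0.435, so H* = 182.
Substitute into dH/dt = 0: 0.214(1 - 182/468) = 0.00405P*.
The bracket is 0.611, giving P* = 0.131/0.00405 = 32.3.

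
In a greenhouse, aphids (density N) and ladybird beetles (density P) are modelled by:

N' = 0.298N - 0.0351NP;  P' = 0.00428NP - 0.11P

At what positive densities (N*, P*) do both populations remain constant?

Set dP/dt = 0 with P > 0: 0.00428N - 0.11 = 0, so N* = 0.11/0.00428 = 25.7.
Set dN/dt = 0 with N > 0: 0.298 - 0.0351P = 0, so P* = 0.298/0.0351 = 8.49.

N* ≈ 25.7, P* ≈ 8.49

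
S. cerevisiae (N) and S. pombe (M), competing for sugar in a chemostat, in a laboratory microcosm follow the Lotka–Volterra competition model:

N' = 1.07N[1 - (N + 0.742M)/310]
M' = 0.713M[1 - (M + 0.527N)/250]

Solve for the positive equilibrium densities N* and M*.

Setting both brackets to zero gives the nullclines N + 0.742M = 310 and 0.527N + M = 250.
Substituting M = 250 - 0.527N into the first: N(1 - 0.742·0.527) = 310 - 0.742·250.
So N* = 124/0.609 = 204, and then M* = 250 - 0.527·204 = 142.

N* ≈ 204, M* ≈ 142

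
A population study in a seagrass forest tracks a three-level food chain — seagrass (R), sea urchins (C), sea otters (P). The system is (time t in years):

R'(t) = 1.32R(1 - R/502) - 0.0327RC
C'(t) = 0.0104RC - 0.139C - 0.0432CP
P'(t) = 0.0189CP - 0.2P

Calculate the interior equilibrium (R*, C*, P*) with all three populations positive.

From dP/dt = 0: 0.0189C* = 0.2, so C* = 10.6.
From dR/dt = 0: 1.32(1 - R*/502) = 0.0327·10.6, giving R* = 502·(1 - 0.262) = 370.
From dC/dt = 0: 0.0104·370 - 0.139 = 0.0432P*, so P* = 3.71/0.0432 = 86.

R* ≈ 370, C* ≈ 10.6, P* ≈ 86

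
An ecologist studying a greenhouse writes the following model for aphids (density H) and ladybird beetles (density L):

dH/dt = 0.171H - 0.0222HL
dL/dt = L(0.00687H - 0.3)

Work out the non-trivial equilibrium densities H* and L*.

H* ≈ 43.7, L* ≈ 7.7

Set dL/dt = 0 with L > 0: 0.00687H - 0.3 = 0, so H* = 0.3/0.00687 = 43.7.
Set dH/dt = 0 with H > 0: 0.171 - 0.0222L = 0, so L* = 0.171/0.0222 = 7.7.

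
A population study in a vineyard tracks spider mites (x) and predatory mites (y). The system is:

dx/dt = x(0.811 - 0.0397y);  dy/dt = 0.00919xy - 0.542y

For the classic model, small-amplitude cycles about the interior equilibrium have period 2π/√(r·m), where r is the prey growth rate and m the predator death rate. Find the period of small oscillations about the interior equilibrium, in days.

Here r = 0.811 and m = 0.542, so r·m = 0.44.
ω = √0.44 = 0.663 per day, hence T = 2π/ω ≈ 9.48 days.

T ≈ 9.48 days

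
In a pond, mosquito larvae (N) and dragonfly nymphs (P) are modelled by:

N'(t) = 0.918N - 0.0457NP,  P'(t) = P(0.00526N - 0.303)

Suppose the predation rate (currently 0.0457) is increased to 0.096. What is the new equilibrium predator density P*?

At the interior fixed point, setting dN/dt = 0 with N > 0 fixes P* = (prey growth rate)/(NP coefficient) — independent of the other coefficients.
With the change, P* = 0.918/0.096 = 9.56; it falls from 20.1.

P* ≈ 9.56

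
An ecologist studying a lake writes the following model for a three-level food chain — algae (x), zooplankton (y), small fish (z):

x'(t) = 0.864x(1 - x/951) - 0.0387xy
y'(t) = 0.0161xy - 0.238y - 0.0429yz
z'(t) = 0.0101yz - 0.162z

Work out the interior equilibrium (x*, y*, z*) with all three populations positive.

x* ≈ 268, y* ≈ 16, z* ≈ 94.9

From dz/dt = 0: 0.0101y* = 0.162, so y* = 16.
From dx/dt = 0: 0.864(1 - x*/951) = 0.0387·16, giving x* = 951·(1 - 0.718) = 268.
From dy/dt = 0: 0.0161·268 - 0.238 = 0.0429z*, so z* = 4.07/0.0429 = 94.9.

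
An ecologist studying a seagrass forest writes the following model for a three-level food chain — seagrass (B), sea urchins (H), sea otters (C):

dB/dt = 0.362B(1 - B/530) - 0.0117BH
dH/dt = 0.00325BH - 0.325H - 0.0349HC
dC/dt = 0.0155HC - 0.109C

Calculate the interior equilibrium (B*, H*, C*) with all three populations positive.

From dC/dt = 0: 0.0155H* = 0.109, so H* = 7.03.
From dB/dt = 0: 0.362(1 - B*/530) = 0.0117·7.03, giving B* = 530·(1 - 0.227) = 410.
From dH/dt = 0: 0.00325·410 - 0.325 = 0.0349C*, so C* = 1.01/0.0349 = 28.8.

B* ≈ 410, H* ≈ 7.03, C* ≈ 28.8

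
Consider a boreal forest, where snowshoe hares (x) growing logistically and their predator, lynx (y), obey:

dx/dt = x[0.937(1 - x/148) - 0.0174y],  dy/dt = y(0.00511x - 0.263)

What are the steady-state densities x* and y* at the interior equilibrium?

x* ≈ 51.5, y* ≈ 35.1

From dy/dt = 0 with y > 0: 0.00511x* = 0.263, so x* = 51.5.
Substitute into dx/dt = 0: 0.937(1 - 51.5/148) = 0.0174y*.
The bracket is 0.652, giving y* = 0.611/0.0174 = 35.1.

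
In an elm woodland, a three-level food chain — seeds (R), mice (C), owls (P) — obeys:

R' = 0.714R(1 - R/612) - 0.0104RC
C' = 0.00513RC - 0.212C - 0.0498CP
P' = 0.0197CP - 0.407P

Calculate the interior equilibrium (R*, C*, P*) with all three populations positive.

R* ≈ 428, C* ≈ 20.7, P* ≈ 39.8

From dP/dt = 0: 0.0197C* = 0.407, so C* = 20.7.
From dR/dt = 0: 0.714(1 - R*/612) = 0.0104·20.7, giving R* = 612·(1 - 0.301) = 428.
From dC/dt = 0: 0.00513·428 - 0.212 = 0.0498P*, so P* = 1.98/0.0498 = 39.8.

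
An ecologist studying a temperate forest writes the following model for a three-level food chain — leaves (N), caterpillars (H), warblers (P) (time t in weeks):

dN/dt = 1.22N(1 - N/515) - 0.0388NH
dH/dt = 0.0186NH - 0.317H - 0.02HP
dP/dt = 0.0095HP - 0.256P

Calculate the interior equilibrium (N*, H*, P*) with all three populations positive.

N* ≈ 73.6, H* ≈ 26.9, P* ≈ 52.6

From dP/dt = 0: 0.0095H* = 0.256, so H* = 26.9.
From dN/dt = 0: 1.22(1 - N*/515) = 0.0388·26.9, giving N* = 515·(1 - 0.857) = 73.6.
From dH/dt = 0: 0.0186·73.6 - 0.317 = 0.02P*, so P* = 1.05/0.02 = 52.6.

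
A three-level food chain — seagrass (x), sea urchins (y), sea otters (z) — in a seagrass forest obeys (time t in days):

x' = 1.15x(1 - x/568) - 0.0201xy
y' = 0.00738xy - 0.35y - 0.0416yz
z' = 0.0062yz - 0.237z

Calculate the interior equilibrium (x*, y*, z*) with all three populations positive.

x* ≈ 189, y* ≈ 38.2, z* ≈ 25

From dz/dt = 0: 0.0062y* = 0.237, so y* = 38.2.
From dx/dt = 0: 1.15(1 - x*/568) = 0.0201·38.2, giving x* = 568·(1 - 0.668) = 189.
From dy/dt = 0: 0.00738·189 - 0.35 = 0.0416z*, so z* = 1.04/0.0416 = 25.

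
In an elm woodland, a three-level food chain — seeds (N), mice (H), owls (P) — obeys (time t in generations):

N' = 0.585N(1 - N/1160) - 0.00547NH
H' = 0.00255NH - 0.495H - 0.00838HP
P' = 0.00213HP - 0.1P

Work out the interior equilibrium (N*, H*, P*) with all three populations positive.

N* ≈ 651, H* ≈ 46.9, P* ≈ 139

From dP/dt = 0: 0.00213H* = 0.1, so H* = 46.9.
From dN/dt = 0: 0.585(1 - N*/1160) = 0.00547·46.9, giving N* = 1160·(1 - 0.439) = 651.
From dH/dt = 0: 0.00255·651 - 0.495 = 0.00838P*, so P* = 1.16/0.00838 = 139.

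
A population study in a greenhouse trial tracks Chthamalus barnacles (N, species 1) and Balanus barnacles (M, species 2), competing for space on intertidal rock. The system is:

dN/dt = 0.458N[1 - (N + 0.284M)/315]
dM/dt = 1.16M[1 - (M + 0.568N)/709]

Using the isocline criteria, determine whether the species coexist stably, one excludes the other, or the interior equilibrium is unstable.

stable coexistence

Compare the nullcline intercepts: K1/α12 = 315/0.284 = 1110 > K2 = 709; K2/α21 = 709/0.568 = 1250 > K1 = 315.
Since both inequalities hold, each species can invade when rare, so the interior equilibrium is stable.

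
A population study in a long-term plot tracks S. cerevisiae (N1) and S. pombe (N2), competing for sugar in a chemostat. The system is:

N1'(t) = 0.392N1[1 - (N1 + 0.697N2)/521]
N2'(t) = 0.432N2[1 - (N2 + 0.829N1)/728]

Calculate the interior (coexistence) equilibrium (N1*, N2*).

Setting both brackets to zero gives the nullclines N1 + 0.697N2 = 521 and 0.829N1 + N2 = 728.
Substituting N2 = 728 - 0.829N1 into the first: N1(1 - 0.697·0.829) = 521 - 0.697·728.
So N1* = 13.6/0.422 = 32.2, and then N2* = 728 - 0.829·32.2 = 701.

N1* ≈ 32.2, N2* ≈ 701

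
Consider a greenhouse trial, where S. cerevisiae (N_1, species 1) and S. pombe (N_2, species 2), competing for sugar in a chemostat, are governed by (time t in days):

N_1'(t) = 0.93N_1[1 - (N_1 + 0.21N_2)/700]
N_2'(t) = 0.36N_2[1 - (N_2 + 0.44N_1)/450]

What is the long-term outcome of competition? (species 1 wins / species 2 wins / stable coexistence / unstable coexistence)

stable coexistence

Compare the nullcline intercepts: K1/α12 = 700/0.21 = 3330 > K2 = 450; K2/α21 = 450/0.44 = 1020 > K1 = 700.
Since both inequalities hold, each species can invade when rare, so the interior equilibrium is stable.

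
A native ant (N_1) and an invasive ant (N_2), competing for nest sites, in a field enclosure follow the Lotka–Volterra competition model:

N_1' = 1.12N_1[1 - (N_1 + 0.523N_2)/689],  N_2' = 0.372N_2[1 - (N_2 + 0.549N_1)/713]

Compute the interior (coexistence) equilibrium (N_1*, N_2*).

Setting both brackets to zero gives the nullclines N_1 + 0.523N_2 = 689 and 0.549N_1 + N_2 = 713.
Substituting N_2 = 713 - 0.549N_1 into the first: N_1(1 - 0.523·0.549) = 689 - 0.523·713.
So N_1* = 316/0.713 = 443, and then N_2* = 713 - 0.549·443 = 470.

N_1* ≈ 443, N_2* ≈ 470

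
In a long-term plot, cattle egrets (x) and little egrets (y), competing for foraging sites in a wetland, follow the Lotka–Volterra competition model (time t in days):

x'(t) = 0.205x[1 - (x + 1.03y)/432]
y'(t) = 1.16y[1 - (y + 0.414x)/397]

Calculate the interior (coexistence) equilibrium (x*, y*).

x* ≈ 40.3, y* ≈ 380

Setting both brackets to zero gives the nullclines x + 1.03y = 432 and 0.414x + y = 397.
Substituting y = 397 - 0.414x into the first: x(1 - 1.03·0.414) = 432 - 1.03·397.
So x* = 23.1/0.574 = 40.3, and then y* = 397 - 0.414·40.3 = 380.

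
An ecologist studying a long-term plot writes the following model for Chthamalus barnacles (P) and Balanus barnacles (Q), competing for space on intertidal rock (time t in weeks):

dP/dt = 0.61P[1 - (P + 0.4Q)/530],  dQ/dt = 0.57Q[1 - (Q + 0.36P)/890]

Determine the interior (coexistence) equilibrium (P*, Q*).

P* ≈ 203, Q* ≈ 817

Setting both brackets to zero gives the nullclines P + 0.4Q = 530 and 0.36P + Q = 890.
Substituting Q = 890 - 0.36P into the first: P(1 - 0.4·0.36) = 530 - 0.4·890.
So P* = 174/0.856 = 203, and then Q* = 890 - 0.36·203 = 817.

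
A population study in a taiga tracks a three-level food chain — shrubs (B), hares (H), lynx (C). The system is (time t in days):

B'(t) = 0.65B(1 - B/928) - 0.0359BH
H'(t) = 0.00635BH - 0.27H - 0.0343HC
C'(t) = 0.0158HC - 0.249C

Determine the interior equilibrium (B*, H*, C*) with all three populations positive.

B* ≈ 120, H* ≈ 15.8, C* ≈ 14.4

From dC/dt = 0: 0.0158H* = 0.249, so H* = 15.8.
From dB/dt = 0: 0.65(1 - B*/928) = 0.0359·15.8, giving B* = 928·(1 - 0.87) = 120.
From dH/dt = 0: 0.00635·120 - 0.27 = 0.0343C*, so C* = 0.494/0.0343 = 14.4.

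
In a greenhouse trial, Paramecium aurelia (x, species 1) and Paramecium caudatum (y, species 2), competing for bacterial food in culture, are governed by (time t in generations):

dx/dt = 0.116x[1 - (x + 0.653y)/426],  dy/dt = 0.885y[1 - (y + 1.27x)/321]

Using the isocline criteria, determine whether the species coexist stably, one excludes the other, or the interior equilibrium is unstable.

species 1 excludes species 2

Compare the nullcline intercepts: K1/α12 = 426/0.653 = 652 > K2 = 321; K2/α21 = 321/1.27 = 253 < K1 = 426.
Since the inequalities point opposite ways, species 1 can invade but species 2 cannot.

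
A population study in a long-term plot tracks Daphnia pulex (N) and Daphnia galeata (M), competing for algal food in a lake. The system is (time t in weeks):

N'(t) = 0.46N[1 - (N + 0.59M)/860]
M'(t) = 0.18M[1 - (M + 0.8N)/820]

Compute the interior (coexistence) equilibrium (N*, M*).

N* ≈ 712, M* ≈ 250

Setting both brackets to zero gives the nullclines N + 0.59M = 860 and 0.8N + M = 820.
Substituting M = 820 - 0.8N into the first: N(1 - 0.59·0.8) = 860 - 0.59·820.
So N* = 376/0.528 = 712, and then M* = 820 - 0.8·712 = 250.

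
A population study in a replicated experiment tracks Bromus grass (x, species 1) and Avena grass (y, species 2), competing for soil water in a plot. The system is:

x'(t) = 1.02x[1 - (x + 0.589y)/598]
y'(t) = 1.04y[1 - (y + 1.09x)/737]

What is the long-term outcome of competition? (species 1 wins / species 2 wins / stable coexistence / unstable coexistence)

stable coexistence

Compare the nullcline intercepts: K1/α12 = 598/0.589 = 1020 > K2 = 737; K2/α21 = 737/1.09 = 676 > K1 = 598.
Since both inequalities hold, each species can invade when rare, so the interior equilibrium is stable.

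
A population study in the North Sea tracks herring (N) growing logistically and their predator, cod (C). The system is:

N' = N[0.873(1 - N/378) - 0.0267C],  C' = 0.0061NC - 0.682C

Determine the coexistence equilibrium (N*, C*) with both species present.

N* ≈ 112, C* ≈ 23

From dC/dt = 0 with C > 0: 0.0061N* = 0.682, so N* = 112.
Substitute into dN/dt = 0: 0.873(1 - 112/378) = 0.0267C*.
The bracket is 0.704, giving C* = 0.615/0.0267 = 23.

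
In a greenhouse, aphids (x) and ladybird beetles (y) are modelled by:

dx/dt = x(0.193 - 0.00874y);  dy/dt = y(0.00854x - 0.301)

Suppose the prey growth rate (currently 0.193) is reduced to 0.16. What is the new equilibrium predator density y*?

At the interior fixed point, setting dx/dt = 0 with x > 0 fixes y* = (prey growth rate)/(xy coefficient) — independent of the other coefficients.
With the change, y* = 0.16/0.00874 = 18.3; it falls from 22.1.

y* ≈ 18.3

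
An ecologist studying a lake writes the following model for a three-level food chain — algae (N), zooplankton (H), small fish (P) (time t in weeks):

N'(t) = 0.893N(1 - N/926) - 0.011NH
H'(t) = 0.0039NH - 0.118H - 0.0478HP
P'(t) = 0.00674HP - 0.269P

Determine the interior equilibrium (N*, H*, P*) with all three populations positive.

N* ≈ 471, H* ≈ 39.9, P* ≈ 35.9

From dP/dt = 0: 0.00674H* = 0.269, so H* = 39.9.
From dN/dt = 0: 0.893(1 - N*/926) = 0.011·39.9, giving N* = 926·(1 - 0.492) = 471.
From dH/dt = 0: 0.0039·471 - 0.118 = 0.0478P*, so P* = 1.72/0.0478 = 35.9.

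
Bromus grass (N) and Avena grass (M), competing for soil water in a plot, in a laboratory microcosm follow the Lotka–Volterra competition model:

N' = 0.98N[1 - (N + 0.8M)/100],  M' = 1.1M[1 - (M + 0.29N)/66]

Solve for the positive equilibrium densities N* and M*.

Setting both brackets to zero gives the nullclines N + 0.8M = 100 and 0.29N + M = 66.
Substituting M = 66 - 0.29N into the first: N(1 - 0.8·0.29) = 100 - 0.8·66.
So N* = 47.2/0.768 = 61.5, and then M* = 66 - 0.29·61.5 = 48.2.

N* ≈ 61.5, M* ≈ 48.2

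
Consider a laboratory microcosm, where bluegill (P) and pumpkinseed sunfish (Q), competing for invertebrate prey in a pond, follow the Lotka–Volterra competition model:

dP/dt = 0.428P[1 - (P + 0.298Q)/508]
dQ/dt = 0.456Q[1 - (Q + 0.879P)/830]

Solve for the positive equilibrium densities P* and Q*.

P* ≈ 353, Q* ≈ 520

Setting both brackets to zero gives the nullclines P + 0.298Q = 508 and 0.879P + Q = 830.
Substituting Q = 830 - 0.879P into the first: P(1 - 0.298·0.879) = 508 - 0.298·830.
So P* = 261/0.738 = 353, and then Q* = 830 - 0.879·353 = 520.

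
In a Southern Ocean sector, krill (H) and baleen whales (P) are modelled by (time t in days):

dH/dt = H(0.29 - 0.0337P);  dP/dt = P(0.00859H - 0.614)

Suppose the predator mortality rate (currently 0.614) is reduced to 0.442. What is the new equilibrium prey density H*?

H* ≈ 51.5

At the interior fixed point, setting dP/dt = 0 with P > 0 fixes H* = (predator death rate)/(HP coefficient) — independent of the other coefficients.
With the change, H* = 0.442/0.00859 = 51.5; it falls from 71.5.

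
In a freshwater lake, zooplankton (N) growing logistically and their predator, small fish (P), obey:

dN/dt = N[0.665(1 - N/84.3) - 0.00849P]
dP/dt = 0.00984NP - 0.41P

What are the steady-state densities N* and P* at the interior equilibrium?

N* ≈ 41.7, P* ≈ 39.6

From dP/dt = 0 with P > 0: 0.00984N* = 0.41, so N* = 41.7.
Substitute into dN/dt = 0: 0.665(1 - 41.7/84.3) = 0.00849P*.
The bracket is 0.506, giving P* = 0.336/0.00849 = 39.6.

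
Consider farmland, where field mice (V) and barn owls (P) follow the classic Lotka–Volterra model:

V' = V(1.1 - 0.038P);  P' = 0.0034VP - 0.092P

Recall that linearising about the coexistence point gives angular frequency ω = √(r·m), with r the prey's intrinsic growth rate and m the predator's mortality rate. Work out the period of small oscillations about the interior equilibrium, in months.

T ≈ 19.8 months

Here r = 1.1 and m = 0.092, so r·m = 0.101.
ω = √0.101 = 0.318 per month, hence T = 2π/ω ≈ 19.8 months.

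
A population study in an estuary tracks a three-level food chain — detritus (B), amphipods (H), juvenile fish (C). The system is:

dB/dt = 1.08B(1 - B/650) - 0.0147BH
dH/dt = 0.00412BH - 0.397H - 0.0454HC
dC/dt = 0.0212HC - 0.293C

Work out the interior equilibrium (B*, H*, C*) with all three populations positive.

From dC/dt = 0: 0.0212H* = 0.293, so H* = 13.8.
From dB/dt = 0: 1.08(1 - B*/650) = 0.0147·13.8, giving B* = 650·(1 - 0.188) = 528.
From dH/dt = 0: 0.00412·528 - 0.397 = 0.0454C*, so C* = 1.78/0.0454 = 39.1.

B* ≈ 528, H* ≈ 13.8, C* ≈ 39.1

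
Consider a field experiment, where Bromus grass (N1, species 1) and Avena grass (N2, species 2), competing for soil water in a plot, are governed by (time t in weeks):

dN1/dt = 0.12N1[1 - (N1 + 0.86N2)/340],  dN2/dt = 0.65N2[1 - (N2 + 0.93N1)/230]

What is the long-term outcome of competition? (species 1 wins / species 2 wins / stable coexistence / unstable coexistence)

Compare the nullcline intercepts: K1/α12 = 340/0.86 = 395 > K2 = 230; K2/α21 = 230/0.93 = 247 < K1 = 340.
Since the inequalities point opposite ways, species 1 can invade but species 2 cannot.

species 1 excludes species 2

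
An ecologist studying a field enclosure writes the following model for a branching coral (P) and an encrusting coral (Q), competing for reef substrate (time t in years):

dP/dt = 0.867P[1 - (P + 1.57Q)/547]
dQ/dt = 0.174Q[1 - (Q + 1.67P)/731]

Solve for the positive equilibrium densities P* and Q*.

Setting both brackets to zero gives the nullclines P + 1.57Q = 547 and 1.67P + Q = 731.
Substituting Q = 731 - 1.67P into the first: P(1 - 1.57·1.67) = 547 - 1.57·731.
So P* = -601/-1.62 = 370, and then Q* = 731 - 1.67·370 = 113.

P* ≈ 370, Q* ≈ 113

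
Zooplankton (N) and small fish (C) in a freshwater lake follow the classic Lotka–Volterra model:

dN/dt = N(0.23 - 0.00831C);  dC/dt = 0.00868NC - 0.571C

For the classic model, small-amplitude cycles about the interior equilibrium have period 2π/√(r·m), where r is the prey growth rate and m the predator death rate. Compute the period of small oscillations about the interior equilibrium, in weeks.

Here r = 0.23 and m = 0.571, so r·m = 0.131.
ω = √0.131 = 0.362 per week, hence T = 2π/ω ≈ 17.3 weeks.

T ≈ 17.3 weeks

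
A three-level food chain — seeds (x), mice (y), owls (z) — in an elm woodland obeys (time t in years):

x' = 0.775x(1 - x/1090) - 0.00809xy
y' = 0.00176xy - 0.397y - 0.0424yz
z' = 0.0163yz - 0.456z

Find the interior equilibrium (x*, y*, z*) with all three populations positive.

x* ≈ 772, y* ≈ 28, z* ≈ 22.7

From dz/dt = 0: 0.0163y* = 0.456, so y* = 28.
From dx/dt = 0: 0.775(1 - x*/1090) = 0.00809·28, giving x* = 1090·(1 - 0.292) = 772.
From dy/dt = 0: 0.00176·772 - 0.397 = 0.0424z*, so z* = 0.961/0.0424 = 22.7.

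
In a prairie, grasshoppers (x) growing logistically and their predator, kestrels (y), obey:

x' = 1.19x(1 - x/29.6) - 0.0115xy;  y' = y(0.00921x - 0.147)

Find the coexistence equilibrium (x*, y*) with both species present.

x* ≈ 16, y* ≈ 47.7

From dy/dt = 0 with y > 0: 0.00921x* = 0.147, so x* = 16.
Substitute into dx/dt = 0: 1.19(1 - 16/29.6) = 0.0115y*.
The bracket is 0.461, giving y* = 0.548/0.0115 = 47.7.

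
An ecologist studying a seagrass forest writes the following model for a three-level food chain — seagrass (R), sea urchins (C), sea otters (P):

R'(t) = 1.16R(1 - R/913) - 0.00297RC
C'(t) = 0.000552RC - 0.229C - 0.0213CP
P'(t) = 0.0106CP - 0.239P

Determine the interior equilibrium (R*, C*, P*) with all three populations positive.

R* ≈ 860, C* ≈ 22.5, P* ≈ 11.5

From dP/dt = 0: 0.0106C* = 0.239, so C* = 22.5.
From dR/dt = 0: 1.16(1 - R*/913) = 0.00297·22.5, giving R* = 913·(1 - 0.0577) = 860.
From dC/dt = 0: 0.000552·860 - 0.229 = 0.0213P*, so P* = 0.246/0.0213 = 11.5.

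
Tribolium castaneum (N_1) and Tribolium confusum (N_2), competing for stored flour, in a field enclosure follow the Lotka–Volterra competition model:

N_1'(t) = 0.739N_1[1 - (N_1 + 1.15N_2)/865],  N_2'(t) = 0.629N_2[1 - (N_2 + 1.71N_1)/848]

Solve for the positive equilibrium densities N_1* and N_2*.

N_1* ≈ 114, N_2* ≈ 653

Setting both brackets to zero gives the nullclines N_1 + 1.15N_2 = 865 and 1.71N_1 + N_2 = 848.
Substituting N_2 = 848 - 1.71N_1 into the first: N_1(1 - 1.15·1.71) = 865 - 1.15·848.
So N_1* = -110/-0.966 = 114, and then N_2* = 848 - 1.71·114 = 653.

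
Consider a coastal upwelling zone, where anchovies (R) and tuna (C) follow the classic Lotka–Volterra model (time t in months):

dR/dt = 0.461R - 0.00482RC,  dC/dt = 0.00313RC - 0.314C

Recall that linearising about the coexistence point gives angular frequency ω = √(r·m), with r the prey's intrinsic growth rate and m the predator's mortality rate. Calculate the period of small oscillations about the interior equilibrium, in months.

T ≈ 16.5 months

Here r = 0.461 and m = 0.314, so r·m = 0.145.
ω = √0.145 = 0.38 per month, hence T = 2π/ω ≈ 16.5 months.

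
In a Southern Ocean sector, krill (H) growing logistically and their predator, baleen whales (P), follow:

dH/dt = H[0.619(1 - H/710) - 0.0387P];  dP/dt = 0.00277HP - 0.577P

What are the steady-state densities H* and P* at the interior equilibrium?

From dP/dt = 0 with P > 0: 0.00277H* = 0.577, so H* = 208.
Substitute into dH/dt = 0: 0.619(1 - 208/710) = 0.0387P*.
The bracket is 0.707, giving P* = 0.437/0.0387 = 11.3.

H* ≈ 208, P* ≈ 11.3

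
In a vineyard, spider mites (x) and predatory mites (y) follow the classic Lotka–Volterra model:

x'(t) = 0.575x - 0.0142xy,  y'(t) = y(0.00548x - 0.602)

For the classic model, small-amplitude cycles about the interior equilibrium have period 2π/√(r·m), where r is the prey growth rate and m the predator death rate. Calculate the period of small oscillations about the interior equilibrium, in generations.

Here r = 0.575 and m = 0.602, so r·m = 0.346.
ω = √0.346 = 0.588 per generation, hence T = 2π/ω ≈ 10.7 generations.

T ≈ 10.7 generations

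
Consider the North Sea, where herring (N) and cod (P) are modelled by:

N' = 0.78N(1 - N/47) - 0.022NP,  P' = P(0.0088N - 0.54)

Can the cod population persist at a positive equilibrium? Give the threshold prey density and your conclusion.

The predator equation gives dP/dt > 0 only when N > 0.54/0.0088 = 61.4.
Without the predator, N → K = 47. Since 47 < 61.4, the predator cannot invade.

Threshold N = 61.4; K < 61.4, so no, the predator goes extinct.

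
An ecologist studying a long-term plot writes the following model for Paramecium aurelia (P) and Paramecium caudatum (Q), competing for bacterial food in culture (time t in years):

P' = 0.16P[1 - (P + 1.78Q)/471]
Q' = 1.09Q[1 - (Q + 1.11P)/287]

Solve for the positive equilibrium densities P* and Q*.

Setting both brackets to zero gives the nullclines P + 1.78Q = 471 and 1.11P + Q = 287.
Substituting Q = 287 - 1.11P into the first: P(1 - 1.78·1.11) = 471 - 1.78·287.
So P* = -39.9/-0.976 = 40.8, and then Q* = 287 - 1.11·40.8 = 242.

P* ≈ 40.8, Q* ≈ 242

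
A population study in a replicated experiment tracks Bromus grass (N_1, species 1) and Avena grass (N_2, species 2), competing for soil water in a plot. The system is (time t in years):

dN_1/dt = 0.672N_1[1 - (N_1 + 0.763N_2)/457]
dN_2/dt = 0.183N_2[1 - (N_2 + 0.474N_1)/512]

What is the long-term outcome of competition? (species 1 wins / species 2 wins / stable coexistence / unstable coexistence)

stable coexistence

Compare the nullcline intercepts: K1/α12 = 457/0.763 = 599 > K2 = 512; K2/α21 = 512/0.474 = 1080 > K1 = 457.
Since both inequalities hold, each species can invade when rare, so the interior equilibrium is stable.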